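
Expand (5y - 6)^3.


Expand (5y - 6)^3 by repeated multiplication:
  (5y - 6)^2 = 25y^2 - 60y + 36
= 125y^3 - 450y^2 + 540y - 216


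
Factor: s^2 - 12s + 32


Roots satisfy r1 + r2 = -b/a = 12 and r1*r2 = c/a = 32.
So r1 = 4, r2 = 8.
s^2 - 12s + 32 = (s - r1)(s - r2) = (s - 4)(s - 8)


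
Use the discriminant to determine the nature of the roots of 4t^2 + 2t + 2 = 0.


D = b^2 - 4ac = (2)^2 - 4(4)(2) = 4 - 32 = -28
Since D < 0: two complex conjugate roots (no real roots)


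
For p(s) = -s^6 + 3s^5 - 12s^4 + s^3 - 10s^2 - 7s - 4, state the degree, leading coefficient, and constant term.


Highest power of s is 6, with coefficient -1. Constant term is -4.
Degree = 6, leading coefficient = -1, constant term = -4


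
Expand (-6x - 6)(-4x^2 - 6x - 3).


Distribute each term of the first polynomial:
  (-6x)(-4x^2 - 6x - 3) = 24x^3 + 36x^2 + 18x
  (-6)(-4x^2 - 6x - 3) = 24x^2 + 36x + 18
Sum: 24x^3 + 60x^2 + 54x + 18


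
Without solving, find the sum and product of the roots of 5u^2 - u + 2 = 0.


For au^2+bu+c=0: sum = -b/a, product = c/a.
a=5, b=-1, c=2
Sum = -(-1)/5 = 1/5
Product = (2)/5 = 2/5


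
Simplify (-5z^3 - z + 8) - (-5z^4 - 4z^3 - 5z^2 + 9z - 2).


Distribute the minus sign:
  (-5z^3 - z + 8)
- (-5z^4 - 4z^3 - 5z^2 + 9z - 2)
Negate second polynomial: 5z^4 + 4z^3 + 5z^2 - 9z + 2
Add: 5z^4 - z^3 + 5z^2 - 10z + 10


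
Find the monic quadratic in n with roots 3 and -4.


p(n) = (n - 3)(n + 4)
Expand: n^2 + n - 12


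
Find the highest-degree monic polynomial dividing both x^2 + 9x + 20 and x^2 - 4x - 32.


Factor each:
  x^2 + 9x + 20 = (x + 4)(x + 5)
  x^2 - 4x - 32 = (x + 4)(x - 8)
Common monic factor: x + 4


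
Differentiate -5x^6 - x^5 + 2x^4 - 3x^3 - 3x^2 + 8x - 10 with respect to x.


Apply the power rule term by term:
  d/dx(-5x^6) = -30x^5
  d/dx(-x^5) = -5x^4
  d/dx(2x^4) = 8x^3
  d/dx(-3x^3) = -9x^2
  d/dx(-3x^2) = -6x
  d/dx(8x) = 8
  d/dx(-10) = 0
p'(x) = -30x^5 - 5x^4 + 8x^3 - 9x^2 - 6x + 8


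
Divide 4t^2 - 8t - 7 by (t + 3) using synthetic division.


Synthetic division with c = -3. Coefficients: 4, -8, -7
Bring down 4.
  4 * -3 = -12; -12 - 8 = -20
  -20 * -3 = 60; 60 - 7 = 53
Quotient: 4t - 20, Remainder: 53


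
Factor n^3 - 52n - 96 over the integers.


Try integer roots (divisors of -96). n=-6: p(-6)=0.
Divide out (n + 6): quotient is n^2 - 6n - 16.
Factor the quadratic: (n - 8)(n + 2)
Result: (n + 6)(n - 8)(n + 2)


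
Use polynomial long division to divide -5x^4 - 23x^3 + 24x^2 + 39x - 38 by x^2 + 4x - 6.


(-5x^4 - 23x^3 + 24x^2 + 39x - 38) / (x^2 + 4x - 6)
Step 1: -5x^2 * (x^2 + 4x - 6) = -5x^4 - 20x^3 + 30x^2; subtract.
Step 2: -3x * (x^2 + 4x - 6) = -3x^3 - 12x^2 + 18x; subtract.
Step 3: 6 * (x^2 + 4x - 6) = 6x^2 + 24x - 36; subtract.
Quotient: -5x^2 - 3x + 6, Remainder: -3x - 2


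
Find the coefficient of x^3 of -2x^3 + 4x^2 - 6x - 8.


Read off the coefficient of x^3: -2


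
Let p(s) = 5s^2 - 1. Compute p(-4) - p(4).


p(-4) = 79
p(4) = 79
p(-4) - p(4) = 79 - 79 = 0


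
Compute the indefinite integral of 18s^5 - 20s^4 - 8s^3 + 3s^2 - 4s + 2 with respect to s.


Reverse power rule on each term:
  ∫ 18s^5 ds = 3s^6
  ∫ -20s^4 ds = -4s^5
  ∫ -8s^3 ds = -2s^4
  ∫ 3s^2 ds = s^3
  ∫ -4s ds = -2s^2
  ∫ 2 ds = 2s
F(s) = 3s^6 - 4s^5 - 2s^4 + s^3 - 2s^2 + 2s + C


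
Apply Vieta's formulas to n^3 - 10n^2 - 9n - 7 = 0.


Monic cubic n^3+bn^2+cn+d=0: sum=-b, pairwise sum=c, product=-d.
b=-10, c=-9, d=-7
r1+r2+r3 = 10
r1r2+r1r3+r2r3 = -9
r1r2r3 = 7


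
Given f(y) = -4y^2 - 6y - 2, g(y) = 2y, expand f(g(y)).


Substitute g(y) into f:
f(g(y)) = -4*(2y)^2 + (-6)*(2y) + (-2)
(2y)^2 = 4y^2
Expand and combine: -16y^2 - 12y - 2


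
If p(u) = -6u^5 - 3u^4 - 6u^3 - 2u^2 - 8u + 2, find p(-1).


Using direct substitution:
  -6 * (-1)^5 = 6
  -3 * (-1)^4 = -3
  -6 * (-1)^3 = 6
  -2 * (-1)^2 = -2
  -8 * (-1)^1 = 8
  constant: 2
Sum = 6 - 3 + 6 - 2 + 8 + 2 = 17


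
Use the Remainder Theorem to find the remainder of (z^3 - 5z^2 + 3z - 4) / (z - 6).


By the Remainder Theorem, the remainder equals p(6):
  1*(6)^3 = 216
  -5*(6)^2 = -180
  3*(6)^1 = 18
  constant: -4
Sum: 216 - 180 + 18 - 4 = 50


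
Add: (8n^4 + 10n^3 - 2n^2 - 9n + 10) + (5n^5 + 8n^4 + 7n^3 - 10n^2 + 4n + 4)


Align terms by degree and add:
  8n^4 + 10n^3 - 2n^2 - 9n + 10
+ 5n^5 + 8n^4 + 7n^3 - 10n^2 + 4n + 4
= 5n^5 + 16n^4 + 17n^3 - 12n^2 - 5n + 14


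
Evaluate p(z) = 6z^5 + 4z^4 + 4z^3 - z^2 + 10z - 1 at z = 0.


Using direct substitution:
  6 * (0)^5 = 0
  4 * (0)^4 = 0
  4 * (0)^3 = 0
  -1 * (0)^2 = 0
  10 * (0)^1 = 0
  constant: -1
Sum = 0 + 0 + 0 + 0 + 0 - 1 = -1


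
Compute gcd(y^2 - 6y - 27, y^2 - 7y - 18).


Factor each:
  y^2 - 6y - 27 = (y - 9)(y + 3)
  y^2 - 7y - 18 = (y - 9)(y + 2)
Common monic factor: y - 9


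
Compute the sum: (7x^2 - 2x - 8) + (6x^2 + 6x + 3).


Align terms by degree and add:
  7x^2 - 2x - 8
+ 6x^2 + 6x + 3
= 13x^2 + 4x - 5


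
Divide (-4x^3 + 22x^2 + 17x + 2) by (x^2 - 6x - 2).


(-4x^3 + 22x^2 + 17x + 2) / (x^2 - 6x - 2)
Step 1: -4x * (x^2 - 6x - 2) = -4x^3 + 24x^2 + 8x; subtract.
Step 2: -2 * (x^2 - 6x - 2) = -2x^2 + 12x + 4; subtract.
Quotient: -4x - 2, Remainder: -3x - 2


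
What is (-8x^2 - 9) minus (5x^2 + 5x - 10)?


Distribute the minus sign:
  (-8x^2 - 9)
- (5x^2 + 5x - 10)
Negate second polynomial: -5x^2 - 5x + 10
Add: -13x^2 - 5x + 1


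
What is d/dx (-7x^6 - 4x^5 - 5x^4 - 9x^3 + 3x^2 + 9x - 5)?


Apply the power rule term by term:
  d/dx(-7x^6) = -42x^5
  d/dx(-4x^5) = -20x^4
  d/dx(-5x^4) = -20x^3
  d/dx(-9x^3) = -27x^2
  d/dx(3x^2) = 6x
  d/dx(9x) = 9
  d/dx(-5) = 0
p'(x) = -42x^5 - 20x^4 - 20x^3 - 27x^2 + 6x + 9


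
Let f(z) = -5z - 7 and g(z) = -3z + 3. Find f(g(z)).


Substitute g(z) into f:
f(g(z)) = -5*(-3z + 3) + (-7)
Expand and combine: 15z - 22


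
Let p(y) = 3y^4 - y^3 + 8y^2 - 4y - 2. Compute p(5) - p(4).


p(5) = 1928
p(4) = 814
p(5) - p(4) = 1928 - 814 = 1114


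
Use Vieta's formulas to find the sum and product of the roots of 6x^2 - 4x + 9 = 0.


For ax^2+bx+c=0: sum = -b/a, product = c/a.
a=6, b=-4, c=9
Sum = -(-4)/6 = 2/3
Product = (9)/6 = 3/2


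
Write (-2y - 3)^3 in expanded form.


Expand (-2y - 3)^3 by repeated multiplication:
  (-2y - 3)^2 = 4y^2 + 12y + 9
= -8y^3 - 36y^2 - 54y - 27


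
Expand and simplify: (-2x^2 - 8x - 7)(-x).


Distribute each term of the first polynomial:
  (-2x^2)(-x) = 2x^3
  (-8x)(-x) = 8x^2
  (-7)(-x) = 7x
Sum: 2x^3 + 8x^2 + 7x


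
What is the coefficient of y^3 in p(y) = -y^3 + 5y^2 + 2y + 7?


Read off the coefficient of y^3: -1


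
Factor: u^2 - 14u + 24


Roots satisfy r1 + r2 = -b/a = 14 and r1*r2 = c/a = 24.
So r1 = 2, r2 = 12.
u^2 - 14u + 24 = (u - r1)(u - r2) = (u - 2)(u - 12)


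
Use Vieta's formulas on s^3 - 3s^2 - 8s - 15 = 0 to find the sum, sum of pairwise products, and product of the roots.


Monic cubic s^3+bs^2+cs+d=0: sum=-b, pairwise sum=c, product=-d.
b=-3, c=-8, d=-15
r1+r2+r3 = 3
r1r2+r1r3+r2r3 = -8
r1r2r3 = 15


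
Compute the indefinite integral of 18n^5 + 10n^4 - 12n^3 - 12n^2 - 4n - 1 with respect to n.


Reverse power rule on each term:
  ∫ 18n^5 dn = 3n^6
  ∫ 10n^4 dn = 2n^5
  ∫ -12n^3 dn = -3n^4
  ∫ -12n^2 dn = -4n^3
  ∫ -4n dn = -2n^2
  ∫ -1 dn = -n
F(n) = 3n^6 + 2n^5 - 3n^4 - 4n^3 - 2n^2 - n + C


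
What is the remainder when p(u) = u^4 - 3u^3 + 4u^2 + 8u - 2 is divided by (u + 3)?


By the Remainder Theorem, the remainder equals p(-3):
  1*(-3)^4 = 81
  -3*(-3)^3 = 81
  4*(-3)^2 = 36
  8*(-3)^1 = -24
  constant: -2
Sum: 81 + 81 + 36 - 24 - 2 = 172


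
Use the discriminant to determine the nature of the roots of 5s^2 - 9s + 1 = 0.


D = b^2 - 4ac = (-9)^2 - 4(5)(1) = 81 - 20 = 61
Since D > 0: two distinct irrational roots


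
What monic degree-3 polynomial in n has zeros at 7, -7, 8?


p(n) = (n - 7)(n + 7)(n - 8)
Expand: n^3 - 8n^2 - 49n + 392


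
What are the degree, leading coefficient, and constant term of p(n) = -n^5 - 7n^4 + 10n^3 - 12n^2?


Highest power of n is 5, with coefficient -1. Constant term is 0.
Degree = 5, leading coefficient = -1, constant term = 0


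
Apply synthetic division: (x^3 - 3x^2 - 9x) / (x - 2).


Synthetic division with c = 2. Coefficients: 1, -3, -9, 0
Bring down 1.
  1 * 2 = 2; 2 - 3 = -1
  -1 * 2 = -2; -2 - 9 = -11
  -11 * 2 = -22; -22 + 0 = -22
Quotient: x^2 - x - 11, Remainder: -22


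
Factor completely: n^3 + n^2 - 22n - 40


Try integer roots (divisors of -40). n=-2: p(-2)=0.
Divide out (n + 2): quotient is n^2 - n - 20.
Factor the quadratic: (n - 5)(n + 4)
Result: (n + 2)(n - 5)(n + 4)


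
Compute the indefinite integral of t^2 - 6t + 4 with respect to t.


Reverse power rule on each term:
  ∫ t^2 dt = (1/3)t^3
  ∫ -6t dt = -3t^2
  ∫ 4 dt = 4t
F(t) = (1/3)t^3 - 3t^2 + 4t + C


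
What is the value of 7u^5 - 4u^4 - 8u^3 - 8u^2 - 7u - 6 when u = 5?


Using direct substitution:
  7 * (5)^5 = 21875
  -4 * (5)^4 = -2500
  -8 * (5)^3 = -1000
  -8 * (5)^2 = -200
  -7 * (5)^1 = -35
  constant: -6
Sum = 21875 - 2500 - 1000 - 200 - 35 - 6 = 18134


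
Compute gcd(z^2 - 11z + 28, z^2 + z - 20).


Factor each:
  z^2 - 11z + 28 = (z - 4)(z - 7)
  z^2 + z - 20 = (z - 4)(z + 5)
Common monic factor: z - 4


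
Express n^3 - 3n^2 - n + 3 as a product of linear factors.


Try integer roots (divisors of 3). n=1: p(1)=0.
Divide out (n - 1): quotient is n^2 - 2n - 3.
Factor the quadratic: (n + 1)(n - 3)
Result: (n - 1)(n + 1)(n - 3)


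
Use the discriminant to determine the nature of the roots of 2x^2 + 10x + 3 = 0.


D = b^2 - 4ac = (10)^2 - 4(2)(3) = 100 - 24 = 76
Since D > 0: two distinct irrational roots


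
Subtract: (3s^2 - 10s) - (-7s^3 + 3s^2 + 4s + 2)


Distribute the minus sign:
  (3s^2 - 10s)
- (-7s^3 + 3s^2 + 4s + 2)
Negate second polynomial: 7s^3 - 3s^2 - 4s - 2
Add: 7s^3 - 14s - 2


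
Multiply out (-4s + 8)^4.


Expand (-4s + 8)^4 by repeated multiplication:
  (-4s + 8)^2 = 16s^2 - 64s + 64
  (-4s + 8)^3 = -64s^3 + 384s^2 - 768s + 512
= 256s^4 - 2048s^3 + 6144s^2 - 8192s + 4096


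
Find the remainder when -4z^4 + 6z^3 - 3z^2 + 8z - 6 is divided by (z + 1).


By the Remainder Theorem, the remainder equals p(-1):
  -4*(-1)^4 = -4
  6*(-1)^3 = -6
  -3*(-1)^2 = -3
  8*(-1)^1 = -8
  constant: -6
Sum: -4 - 6 - 3 - 8 - 6 = -27


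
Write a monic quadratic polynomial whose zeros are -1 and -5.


p(u) = (u + 1)(u + 5)
Expand: u^2 + 6u + 5


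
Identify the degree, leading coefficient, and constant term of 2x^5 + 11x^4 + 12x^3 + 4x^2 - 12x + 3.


Highest power of x is 5, with coefficient 2. Constant term is 3.
Degree = 5, leading coefficient = 2, constant term = 3


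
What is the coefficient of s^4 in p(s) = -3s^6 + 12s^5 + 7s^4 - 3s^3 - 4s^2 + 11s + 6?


Read off the coefficient of s^4: 7


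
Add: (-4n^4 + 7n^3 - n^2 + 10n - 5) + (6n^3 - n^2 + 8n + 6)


Align terms by degree and add:
  -4n^4 + 7n^3 - n^2 + 10n - 5
+ 6n^3 - n^2 + 8n + 6
= -4n^4 + 13n^3 - 2n^2 + 18n + 1


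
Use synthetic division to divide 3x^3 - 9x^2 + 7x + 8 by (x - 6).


Synthetic division with c = 6. Coefficients: 3, -9, 7, 8
Bring down 3.
  3 * 6 = 18; 18 - 9 = 9
  9 * 6 = 54; 54 + 7 = 61
  61 * 6 = 366; 366 + 8 = 374
Quotient: 3x^2 + 9x + 61, Remainder: 374


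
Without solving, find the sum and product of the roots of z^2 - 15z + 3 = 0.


For az^2+bz+c=0: sum = -b/a, product = c/a.
a=1, b=-15, c=3
Sum = -(-15)/1 = 15
Product = (3)/1 = 3


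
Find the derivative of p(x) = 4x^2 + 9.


Apply the power rule term by term:
  d/dx(4x^2) = 8x
  d/dx(9) = 0
p'(x) = 8x


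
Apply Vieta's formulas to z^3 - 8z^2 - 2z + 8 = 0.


Monic cubic z^3+bz^2+cz+d=0: sum=-b, pairwise sum=c, product=-d.
b=-8, c=-2, d=8
r1+r2+r3 = 8
r1r2+r1r3+r2r3 = -2
r1r2r3 = -8


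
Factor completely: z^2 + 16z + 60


Roots satisfy r1 + r2 = -b/a = -16 and r1*r2 = c/a = 60.
So r1 = -10, r2 = -6.
z^2 + 16z + 60 = (z - r1)(z - r2) = (z + 10)(z + 6)


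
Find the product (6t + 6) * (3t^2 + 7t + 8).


Distribute each term of the first polynomial:
  (6t)(3t^2 + 7t + 8) = 18t^3 + 42t^2 + 48t
  (6)(3t^2 + 7t + 8) = 18t^2 + 42t + 48
Sum: 18t^3 + 60t^2 + 90t + 48


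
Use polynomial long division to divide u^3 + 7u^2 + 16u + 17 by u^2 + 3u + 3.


(u^3 + 7u^2 + 16u + 17) / (u^2 + 3u + 3)
Step 1: u * (u^2 + 3u + 3) = u^3 + 3u^2 + 3u; subtract.
Step 2: 4 * (u^2 + 3u + 3) = 4u^2 + 12u + 12; subtract.
Quotient: u + 4, Remainder: u + 5


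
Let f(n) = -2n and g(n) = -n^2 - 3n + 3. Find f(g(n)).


Substitute g(n) into f:
f(g(n)) = -2*(-n^2 - 3n + 3)
Expand and combine: 2n^2 + 6n - 6


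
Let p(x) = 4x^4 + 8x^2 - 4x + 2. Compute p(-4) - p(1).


p(-4) = 1170
p(1) = 10
p(-4) - p(1) = 1170 - 10 = 1160


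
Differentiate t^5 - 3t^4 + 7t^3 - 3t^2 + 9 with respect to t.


Apply the power rule term by term:
  d/dt(t^5) = 5t^4
  d/dt(-3t^4) = -12t^3
  d/dt(7t^3) = 21t^2
  d/dt(-3t^2) = -6t
  d/dt(9) = 0
p'(t) = 5t^4 - 12t^3 + 21t^2 - 6t


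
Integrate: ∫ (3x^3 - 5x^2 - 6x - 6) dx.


Reverse power rule on each term:
  ∫ 3x^3 dx = (3/4)x^4
  ∫ -5x^2 dx = -(5/3)x^3
  ∫ -6x dx = -3x^2
  ∫ -6 dx = -6x
F(x) = (3/4)x^4 - (5/3)x^3 - 3x^2 - 6x + C


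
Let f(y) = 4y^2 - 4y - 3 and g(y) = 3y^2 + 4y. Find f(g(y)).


Substitute g(y) into f:
f(g(y)) = 4*(3y^2 + 4y)^2 + (-4)*(3y^2 + 4y) + (-3)
(3y^2 + 4y)^2 = 9y^4 + 24y^3 + 16y^2
Expand and combine: 36y^4 + 96y^3 + 52y^2 - 16y - 3


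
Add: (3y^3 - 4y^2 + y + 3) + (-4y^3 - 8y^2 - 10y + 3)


Align terms by degree and add:
  3y^3 - 4y^2 + y + 3
  -4y^3 - 8y^2 - 10y + 3
= -y^3 - 12y^2 - 9y + 6


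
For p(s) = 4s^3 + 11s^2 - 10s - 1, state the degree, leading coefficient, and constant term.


Highest power of s is 3, with coefficient 4. Constant term is -1.
Degree = 3, leading coefficient = 4, constant term = -1


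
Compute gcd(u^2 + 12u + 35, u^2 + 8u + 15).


Factor each:
  u^2 + 12u + 35 = (u + 5)(u + 7)
  u^2 + 8u + 15 = (u + 5)(u + 3)
Common monic factor: u + 5


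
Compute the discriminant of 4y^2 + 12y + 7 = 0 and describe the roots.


D = b^2 - 4ac = (12)^2 - 4(4)(7) = 144 - 112 = 32
Since D > 0: two distinct irrational roots


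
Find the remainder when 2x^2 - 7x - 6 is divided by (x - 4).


By the Remainder Theorem, the remainder equals p(4):
  2*(4)^2 = 32
  -7*(4)^1 = -28
  constant: -6
Sum: 32 - 28 - 6 = -2


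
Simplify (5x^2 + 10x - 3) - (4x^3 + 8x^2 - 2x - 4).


Distribute the minus sign:
  (5x^2 + 10x - 3)
- (4x^3 + 8x^2 - 2x - 4)
Negate second polynomial: -4x^3 - 8x^2 + 2x + 4
Add: -4x^3 - 3x^2 + 12x + 1


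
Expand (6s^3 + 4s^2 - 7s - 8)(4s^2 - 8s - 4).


Distribute each term of the first polynomial:
  (6s^3)(4s^2 - 8s - 4) = 24s^5 - 48s^4 - 24s^3
  (4s^2)(4s^2 - 8s - 4) = 16s^4 - 32s^3 - 16s^2
  (-7s)(4s^2 - 8s - 4) = -28s^3 + 56s^2 + 28s
  (-8)(4s^2 - 8s - 4) = -32s^2 + 64s + 32
Sum: 24s^5 - 32s^4 - 84s^3 + 8s^2 + 92s + 32


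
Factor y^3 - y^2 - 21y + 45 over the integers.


Try integer roots (divisors of 45). y=3: p(3)=0.
Divide out (y - 3): quotient is y^2 + 2y - 15.
Factor the quadratic: (y + 5)(y - 3)
Result: (y - 3)(y + 5)(y - 3)


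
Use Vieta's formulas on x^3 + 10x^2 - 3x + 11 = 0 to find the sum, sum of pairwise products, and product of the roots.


Monic cubic x^3+bx^2+cx+d=0: sum=-b, pairwise sum=c, product=-d.
b=10, c=-3, d=11
r1+r2+r3 = -10
r1r2+r1r3+r2r3 = -3
r1r2r3 = -11


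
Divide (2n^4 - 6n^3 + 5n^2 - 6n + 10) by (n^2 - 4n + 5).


(2n^4 - 6n^3 + 5n^2 - 6n + 10) / (n^2 - 4n + 5)
Step 1: 2n^2 * (n^2 - 4n + 5) = 2n^4 - 8n^3 + 10n^2; subtract.
Step 2: 2n * (n^2 - 4n + 5) = 2n^3 - 8n^2 + 10n; subtract.
Step 3: 3 * (n^2 - 4n + 5) = 3n^2 - 12n + 15; subtract.
Quotient: 2n^2 + 2n + 3, Remainder: -4n - 5


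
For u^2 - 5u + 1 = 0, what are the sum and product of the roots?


For au^2+bu+c=0: sum = -b/a, product = c/a.
a=1, b=-5, c=1
Sum = -(-5)/1 = 5
Product = (1)/1 = 1


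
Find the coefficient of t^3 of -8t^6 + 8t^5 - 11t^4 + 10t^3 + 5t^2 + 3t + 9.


Read off the coefficient of t^3: 10


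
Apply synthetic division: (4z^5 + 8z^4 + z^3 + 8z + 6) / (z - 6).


Synthetic division with c = 6. Coefficients: 4, 8, 1, 0, 8, 6
Bring down 4.
  4 * 6 = 24; 24 + 8 = 32
  32 * 6 = 192; 192 + 1 = 193
  193 * 6 = 1158; 1158 + 0 = 1158
  1158 * 6 = 6948; 6948 + 8 = 6956
  6956 * 6 = 41736; 41736 + 6 = 41742
Quotient: 4z^4 + 32z^3 + 193z^2 + 1158z + 6956, Remainder: 41742


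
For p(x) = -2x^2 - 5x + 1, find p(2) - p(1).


p(2) = -17
p(1) = -6
p(2) - p(1) = -17 + 6 = -11


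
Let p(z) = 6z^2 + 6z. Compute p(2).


Using direct substitution:
  6 * (2)^2 = 24
  6 * (2)^1 = 12
  constant: 0
Sum = 24 + 12 + 0 = 36


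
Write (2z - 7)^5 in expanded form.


Expand (2z - 7)^5 by repeated multiplication:
  (2z - 7)^2 = 4z^2 - 28z + 49
  (2z - 7)^3 = 8z^3 - 84z^2 + 294z - 343
  (2z - 7)^4 = 16z^4 - 224z^3 + 1176z^2 - 2744z + 2401
= 32z^5 - 560z^4 + 3920z^3 - 13720z^2 + 24010z - 16807


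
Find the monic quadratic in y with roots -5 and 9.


p(y) = (y + 5)(y - 9)
Expand: y^2 - 4y - 45


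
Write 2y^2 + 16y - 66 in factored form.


Roots satisfy r1 + r2 = -b/a = -8 and r1*r2 = c/a = -33.
So r1 = -11, r2 = 3.
2y^2 + 16y - 66 = 2(y - r1)(y - r2) = 2(y + 11)(y - 3)


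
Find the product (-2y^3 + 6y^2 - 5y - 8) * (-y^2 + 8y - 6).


Distribute each term of the first polynomial:
  (-2y^3)(-y^2 + 8y - 6) = 2y^5 - 16y^4 + 12y^3
  (6y^2)(-y^2 + 8y - 6) = -6y^4 + 48y^3 - 36y^2
  (-5y)(-y^2 + 8y - 6) = 5y^3 - 40y^2 + 30y
  (-8)(-y^2 + 8y - 6) = 8y^2 - 64y + 48
Sum: 2y^5 - 22y^4 + 65y^3 - 68y^2 - 34y + 48


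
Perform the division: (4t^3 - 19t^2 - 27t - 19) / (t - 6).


(4t^3 - 19t^2 - 27t - 19) / (t - 6)
Step 1: 4t^2 * (t - 6) = 4t^3 - 24t^2; subtract.
Step 2: 5t * (t - 6) = 5t^2 - 30t; subtract.
Step 3: 3 * (t - 6) = 3t - 18; subtract.
Quotient: 4t^2 + 5t + 3, Remainder: -1


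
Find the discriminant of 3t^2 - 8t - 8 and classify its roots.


D = b^2 - 4ac = (-8)^2 - 4(3)(-8) = 64 + 96 = 160
Since D > 0: two distinct irrational roots


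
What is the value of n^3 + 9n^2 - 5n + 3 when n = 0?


Using direct substitution:
  1 * (0)^3 = 0
  9 * (0)^2 = 0
  -5 * (0)^1 = 0
  constant: 3
Sum = 0 + 0 + 0 + 3 = 3


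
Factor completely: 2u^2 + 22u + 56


Roots satisfy r1 + r2 = -b/a = -11 and r1*r2 = c/a = 28.
So r1 = -7, r2 = -4.
2u^2 + 22u + 56 = 2(u - r1)(u - r2) = 2(u + 7)(u + 4)


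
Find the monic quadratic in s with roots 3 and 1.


p(s) = (s - 3)(s - 1)
Expand: s^2 - 4s + 3


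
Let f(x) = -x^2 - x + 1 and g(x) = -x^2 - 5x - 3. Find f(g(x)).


Substitute g(x) into f:
f(g(x)) = -1*(-x^2 - 5x - 3)^2 + (-1)*(-x^2 - 5x - 3) + 1
(-x^2 - 5x - 3)^2 = x^4 + 10x^3 + 31x^2 + 30x + 9
Expand and combine: -x^4 - 10x^3 - 30x^2 - 25x - 5


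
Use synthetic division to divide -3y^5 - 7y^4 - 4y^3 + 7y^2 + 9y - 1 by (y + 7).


Synthetic division with c = -7. Coefficients: -3, -7, -4, 7, 9, -1
Bring down -3.
  -3 * -7 = 21; 21 - 7 = 14
  14 * -7 = -98; -98 - 4 = -102
  -102 * -7 = 714; 714 + 7 = 721
  721 * -7 = -5047; -5047 + 9 = -5038
  -5038 * -7 = 35266; 35266 - 1 = 35265
Quotient: -3y^4 + 14y^3 - 102y^2 + 721y - 5038, Remainder: 35265


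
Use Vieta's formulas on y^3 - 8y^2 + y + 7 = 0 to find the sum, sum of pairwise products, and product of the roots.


Monic cubic y^3+by^2+cy+d=0: sum=-b, pairwise sum=c, product=-d.
b=-8, c=1, d=7
r1+r2+r3 = 8
r1r2+r1r3+r2r3 = 1
r1r2r3 = -7


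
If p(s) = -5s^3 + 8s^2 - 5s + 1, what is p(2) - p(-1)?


p(2) = -17
p(-1) = 19
p(2) - p(-1) = -17 - 19 = -36


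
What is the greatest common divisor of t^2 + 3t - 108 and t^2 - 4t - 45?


Factor each:
  t^2 + 3t - 108 = (t - 9)(t + 12)
  t^2 - 4t - 45 = (t - 9)(t + 5)
Common monic factor: t - 9


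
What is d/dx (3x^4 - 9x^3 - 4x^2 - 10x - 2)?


Apply the power rule term by term:
  d/dx(3x^4) = 12x^3
  d/dx(-9x^3) = -27x^2
  d/dx(-4x^2) = -8x
  d/dx(-10x) = -10
  d/dx(-2) = 0
p'(x) = 12x^3 - 27x^2 - 8x - 10


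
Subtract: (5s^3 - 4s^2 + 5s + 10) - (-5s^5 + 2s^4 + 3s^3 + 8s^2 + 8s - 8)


Distribute the minus sign:
  (5s^3 - 4s^2 + 5s + 10)
- (-5s^5 + 2s^4 + 3s^3 + 8s^2 + 8s - 8)
Negate second polynomial: 5s^5 - 2s^4 - 3s^3 - 8s^2 - 8s + 8
Add: 5s^5 - 2s^4 + 2s^3 - 12s^2 - 3s + 18


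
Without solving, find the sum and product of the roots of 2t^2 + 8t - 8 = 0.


For at^2+bt+c=0: sum = -b/a, product = c/a.
a=2, b=8, c=-8
Sum = -(8)/2 = -4
Product = (-8)/2 = -4


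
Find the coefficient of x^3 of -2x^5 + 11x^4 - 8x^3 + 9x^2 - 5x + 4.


Read off the coefficient of x^3: -8


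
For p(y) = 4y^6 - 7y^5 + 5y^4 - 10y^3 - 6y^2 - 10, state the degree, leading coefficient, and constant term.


Highest power of y is 6, with coefficient 4. Constant term is -10.
Degree = 6, leading coefficient = 4, constant term = -10


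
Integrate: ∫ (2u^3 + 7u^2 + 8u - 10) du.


Reverse power rule on each term:
  ∫ 2u^3 du = (1/2)u^4
  ∫ 7u^2 du = (7/3)u^3
  ∫ 8u du = 4u^2
  ∫ -10 du = -10u
F(u) = (1/2)u^4 + (7/3)u^3 + 4u^2 - 10u + C


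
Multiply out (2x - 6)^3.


Expand (2x - 6)^3 by repeated multiplication:
  (2x - 6)^2 = 4x^2 - 24x + 36
= 8x^3 - 72x^2 + 216x - 216


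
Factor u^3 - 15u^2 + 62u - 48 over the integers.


Try integer roots (divisors of -48). u=1: p(1)=0.
Divide out (u - 1): quotient is u^2 - 14u + 48.
Factor the quadratic: (u - 6)(u - 8)
Result: (u - 1)(u - 6)(u - 8)


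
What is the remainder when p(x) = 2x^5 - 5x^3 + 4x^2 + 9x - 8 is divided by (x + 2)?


By the Remainder Theorem, the remainder equals p(-2):
  2*(-2)^5 = -64
  0*(-2)^4 = 0
  -5*(-2)^3 = 40
  4*(-2)^2 = 16
  9*(-2)^1 = -18
  constant: -8
Sum: -64 + 0 + 40 + 16 - 18 - 8 = -34


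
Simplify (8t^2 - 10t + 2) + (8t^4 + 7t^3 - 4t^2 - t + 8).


Align terms by degree and add:
  8t^2 - 10t + 2
+ 8t^4 + 7t^3 - 4t^2 - t + 8
= 8t^4 + 7t^3 + 4t^2 - 11t + 10


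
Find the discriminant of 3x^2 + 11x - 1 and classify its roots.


D = b^2 - 4ac = (11)^2 - 4(3)(-1) = 121 + 12 = 133
Since D > 0: two distinct irrational roots


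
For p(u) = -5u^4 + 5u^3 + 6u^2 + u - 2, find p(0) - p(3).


p(0) = -2
p(3) = -215
p(0) - p(3) = -2 + 215 = 213


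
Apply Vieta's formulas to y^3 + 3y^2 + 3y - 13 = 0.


Monic cubic y^3+by^2+cy+d=0: sum=-b, pairwise sum=c, product=-d.
b=3, c=3, d=-13
r1+r2+r3 = -3
r1r2+r1r3+r2r3 = 3
r1r2r3 = 13


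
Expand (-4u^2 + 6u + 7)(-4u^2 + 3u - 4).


Distribute each term of the first polynomial:
  (-4u^2)(-4u^2 + 3u - 4) = 16u^4 - 12u^3 + 16u^2
  (6u)(-4u^2 + 3u - 4) = -24u^3 + 18u^2 - 24u
  (7)(-4u^2 + 3u - 4) = -28u^2 + 21u - 28
Sum: 16u^4 - 36u^3 + 6u^2 - 3u - 28


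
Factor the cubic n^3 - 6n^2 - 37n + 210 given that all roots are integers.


Try integer roots (divisors of 210). n=-6: p(-6)=0.
Divide out (n + 6): quotient is n^2 - 12n + 35.
Factor the quadratic: (n - 7)(n - 5)
Result: (n + 6)(n - 7)(n - 5)


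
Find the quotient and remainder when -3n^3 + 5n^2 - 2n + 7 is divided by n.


(-3n^3 + 5n^2 - 2n + 7) / (n)
Step 1: -3n^2 * (n) = -3n^3; subtract.
Step 2: 5n * (n) = 5n^2; subtract.
Step 3: -2 * (n) = -2n; subtract.
Quotient: -3n^2 + 5n - 2, Remainder: 7


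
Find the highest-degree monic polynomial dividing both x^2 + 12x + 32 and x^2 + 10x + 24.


Factor each:
  x^2 + 12x + 32 = (x + 4)(x + 8)
  x^2 + 10x + 24 = (x + 4)(x + 6)
Common monic factor: x + 4


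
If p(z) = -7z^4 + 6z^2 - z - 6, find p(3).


Using direct substitution:
  -7 * (3)^4 = -567
  0 * (3)^3 = 0
  6 * (3)^2 = 54
  -1 * (3)^1 = -3
  constant: -6
Sum = -567 + 0 + 54 - 3 - 6 = -522


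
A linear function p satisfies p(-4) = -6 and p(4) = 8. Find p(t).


p(t) = mt + b. Using p(-4)=-6, p(4)=8:
m = (-6 - 8)/(-4 - 4) = -14/-8 = 7/4
b = -6 - m*(-4) = -6 + 7 = 1
p(t) = (7/4)t + 1


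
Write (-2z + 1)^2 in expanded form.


Expand (-2z + 1)^2 by repeated multiplication:
= 4z^2 - 4z + 1


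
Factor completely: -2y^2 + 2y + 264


Roots satisfy r1 + r2 = -b/a = 1 and r1*r2 = c/a = -132.
So r1 = 12, r2 = -11.
-2y^2 + 2y + 264 = -2(y - r1)(y - r2) = -2(y - 12)(y + 11)


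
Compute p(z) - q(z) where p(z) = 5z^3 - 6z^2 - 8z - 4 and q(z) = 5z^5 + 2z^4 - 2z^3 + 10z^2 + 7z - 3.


Distribute the minus sign:
  (5z^3 - 6z^2 - 8z - 4)
- (5z^5 + 2z^4 - 2z^3 + 10z^2 + 7z - 3)
Negate second polynomial: -5z^5 - 2z^4 + 2z^3 - 10z^2 - 7z + 3
Add: -5z^5 - 2z^4 + 7z^3 - 16z^2 - 15z - 1


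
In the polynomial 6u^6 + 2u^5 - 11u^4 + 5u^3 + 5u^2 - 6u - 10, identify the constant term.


Read off the constant term: -10


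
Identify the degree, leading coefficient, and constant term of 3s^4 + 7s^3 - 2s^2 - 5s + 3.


Highest power of s is 4, with coefficient 3. Constant term is 3.
Degree = 4, leading coefficient = 3, constant term = 3


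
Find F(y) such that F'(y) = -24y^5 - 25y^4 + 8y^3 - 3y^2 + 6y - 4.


Reverse power rule on each term:
  ∫ -24y^5 dy = -4y^6
  ∫ -25y^4 dy = -5y^5
  ∫ 8y^3 dy = 2y^4
  ∫ -3y^2 dy = -y^3
  ∫ 6y dy = 3y^2
  ∫ -4 dy = -4y
F(y) = -4y^6 - 5y^5 + 2y^4 - y^3 + 3y^2 - 4y + C


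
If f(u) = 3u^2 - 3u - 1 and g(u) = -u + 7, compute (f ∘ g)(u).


Substitute g(u) into f:
f(g(u)) = 3*(-u + 7)^2 + (-3)*(-u + 7) + (-1)
(-u + 7)^2 = u^2 - 14u + 49
Expand and combine: 3u^2 - 39u + 125


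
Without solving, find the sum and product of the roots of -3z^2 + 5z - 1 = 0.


For az^2+bz+c=0: sum = -b/a, product = c/a.
a=-3, b=5, c=-1
Sum = -(5)/-3 = 5/3
Product = (-1)/-3 = 1/3


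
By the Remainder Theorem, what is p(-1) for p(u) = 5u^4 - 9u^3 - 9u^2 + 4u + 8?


By the Remainder Theorem, the remainder equals p(-1):
  5*(-1)^4 = 5
  -9*(-1)^3 = 9
  -9*(-1)^2 = -9
  4*(-1)^1 = -4
  constant: 8
Sum: 5 + 9 - 9 - 4 + 8 = 9


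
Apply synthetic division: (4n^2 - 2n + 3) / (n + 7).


Synthetic division with c = -7. Coefficients: 4, -2, 3
Bring down 4.
  4 * -7 = -28; -28 - 2 = -30
  -30 * -7 = 210; 210 + 3 = 213
Quotient: 4n - 30, Remainder: 213


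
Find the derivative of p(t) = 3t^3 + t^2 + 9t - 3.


Apply the power rule term by term:
  d/dt(3t^3) = 9t^2
  d/dt(t^2) = 2t
  d/dt(9t) = 9
  d/dt(-3) = 0
p'(t) = 9t^2 + 2t + 9


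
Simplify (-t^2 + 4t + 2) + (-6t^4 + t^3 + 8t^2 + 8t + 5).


Align terms by degree and add:
  -t^2 + 4t + 2
  -6t^4 + t^3 + 8t^2 + 8t + 5
= -6t^4 + t^3 + 7t^2 + 12t + 7


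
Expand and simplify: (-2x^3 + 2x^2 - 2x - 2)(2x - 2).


Distribute each term of the first polynomial:
  (-2x^3)(2x - 2) = -4x^4 + 4x^3
  (2x^2)(2x - 2) = 4x^3 - 4x^2
  (-2x)(2x - 2) = -4x^2 + 4x
  (-2)(2x - 2) = -4x + 4
Sum: -4x^4 + 8x^3 - 8x^2 + 4


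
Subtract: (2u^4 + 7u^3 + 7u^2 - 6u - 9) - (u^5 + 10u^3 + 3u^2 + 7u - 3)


Distribute the minus sign:
  (2u^4 + 7u^3 + 7u^2 - 6u - 9)
- (u^5 + 10u^3 + 3u^2 + 7u - 3)
Negate second polynomial: -u^5 - 10u^3 - 3u^2 - 7u + 3
Add: -u^5 + 2u^4 - 3u^3 + 4u^2 - 13u - 6


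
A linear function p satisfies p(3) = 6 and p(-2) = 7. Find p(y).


p(y) = my + b. Using p(3)=6, p(-2)=7:
m = (6 - 7)/(3 + 2) = -1/5 = -1/5
b = 6 - m*(3) = 6 + 3/5 = 33/5
p(y) = -(1/5)y + (33/5)


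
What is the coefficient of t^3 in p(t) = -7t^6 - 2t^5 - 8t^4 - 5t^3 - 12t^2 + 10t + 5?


Read off the coefficient of t^3: -5


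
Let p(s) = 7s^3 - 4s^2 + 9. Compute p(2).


Using direct substitution:
  7 * (2)^3 = 56
  -4 * (2)^2 = -16
  0 * (2)^1 = 0
  constant: 9
Sum = 56 - 16 + 0 + 9 = 49


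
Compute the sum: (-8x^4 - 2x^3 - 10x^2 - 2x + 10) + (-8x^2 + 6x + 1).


Align terms by degree and add:
  -8x^4 - 2x^3 - 10x^2 - 2x + 10
  -8x^2 + 6x + 1
= -8x^4 - 2x^3 - 18x^2 + 4x + 11


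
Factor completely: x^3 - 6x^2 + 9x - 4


Try integer roots (divisors of -4). x=4: p(4)=0.
Divide out (x - 4): quotient is x^2 - 2x + 1.
Factor the quadratic: (x - 1)(x - 1)
Result: (x - 4)(x - 1)(x - 1)


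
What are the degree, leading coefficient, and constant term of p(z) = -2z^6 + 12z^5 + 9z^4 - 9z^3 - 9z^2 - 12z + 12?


Highest power of z is 6, with coefficient -2. Constant term is 12.
Degree = 6, leading coefficient = -2, constant term = 12


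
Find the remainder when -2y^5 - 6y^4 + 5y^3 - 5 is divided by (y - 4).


By the Remainder Theorem, the remainder equals p(4):
  -2*(4)^5 = -2048
  -6*(4)^4 = -1536
  5*(4)^3 = 320
  0*(4)^2 = 0
  0*(4)^1 = 0
  constant: -5
Sum: -2048 - 1536 + 320 + 0 + 0 - 5 = -3269


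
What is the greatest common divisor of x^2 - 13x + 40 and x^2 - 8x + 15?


Factor each:
  x^2 - 13x + 40 = (x - 5)(x - 8)
  x^2 - 8x + 15 = (x - 5)(x - 3)
Common monic factor: x - 5


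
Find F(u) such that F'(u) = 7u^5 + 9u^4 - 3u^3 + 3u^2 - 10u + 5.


Reverse power rule on each term:
  ∫ 7u^5 du = (7/6)u^6
  ∫ 9u^4 du = (9/5)u^5
  ∫ -3u^3 du = -(3/4)u^4
  ∫ 3u^2 du = u^3
  ∫ -10u du = -5u^2
  ∫ 5 du = 5u
F(u) = (7/6)u^6 + (9/5)u^5 - (3/4)u^4 + u^3 - 5u^2 + 5u + C


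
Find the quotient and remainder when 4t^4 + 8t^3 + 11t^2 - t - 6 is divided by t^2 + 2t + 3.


(4t^4 + 8t^3 + 11t^2 - t - 6) / (t^2 + 2t + 3)
Step 1: 4t^2 * (t^2 + 2t + 3) = 4t^4 + 8t^3 + 12t^2; subtract.
Step 2: 0 * (t^2 + 2t + 3) = 0; subtract.
Step 3: -1 * (t^2 + 2t + 3) = -t^2 - 2t - 3; subtract.
Quotient: 4t^2 - 1, Remainder: t - 3


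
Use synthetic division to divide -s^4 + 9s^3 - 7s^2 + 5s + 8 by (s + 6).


Synthetic division with c = -6. Coefficients: -1, 9, -7, 5, 8
Bring down -1.
  -1 * -6 = 6; 6 + 9 = 15
  15 * -6 = -90; -90 - 7 = -97
  -97 * -6 = 582; 582 + 5 = 587
  587 * -6 = -3522; -3522 + 8 = -3514
Quotient: -s^3 + 15s^2 - 97s + 587, Remainder: -3514


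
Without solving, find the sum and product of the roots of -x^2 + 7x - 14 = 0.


For ax^2+bx+c=0: sum = -b/a, product = c/a.
a=-1, b=7, c=-14
Sum = -(7)/-1 = 7
Product = (-14)/-1 = 14


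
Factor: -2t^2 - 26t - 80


Roots satisfy r1 + r2 = -b/a = -13 and r1*r2 = c/a = 40.
So r1 = -5, r2 = -8.
-2t^2 - 26t - 80 = -2(t - r1)(t - r2) = -2(t + 5)(t + 8)


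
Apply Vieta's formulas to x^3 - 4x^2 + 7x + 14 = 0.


Monic cubic x^3+bx^2+cx+d=0: sum=-b, pairwise sum=c, product=-d.
b=-4, c=7, d=14
r1+r2+r3 = 4
r1r2+r1r3+r2r3 = 7
r1r2r3 = -14


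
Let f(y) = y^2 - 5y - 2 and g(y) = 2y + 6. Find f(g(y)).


Substitute g(y) into f:
f(g(y)) = 1*(2y + 6)^2 + (-5)*(2y + 6) + (-2)
(2y + 6)^2 = 4y^2 + 24y + 36
Expand and combine: 4y^2 + 14y + 4


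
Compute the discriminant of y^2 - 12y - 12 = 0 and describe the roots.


D = b^2 - 4ac = (-12)^2 - 4(1)(-12) = 144 + 48 = 192
Since D > 0: two distinct irrational roots


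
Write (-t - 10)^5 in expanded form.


Expand (-t - 10)^5 by repeated multiplication:
  (-t - 10)^2 = t^2 + 20t + 100
  (-t - 10)^3 = -t^3 - 30t^2 - 300t - 1000
  (-t - 10)^4 = t^4 + 40t^3 + 600t^2 + 4000t + 10000
= -t^5 - 50t^4 - 1000t^3 - 10000t^2 - 50000t - 100000


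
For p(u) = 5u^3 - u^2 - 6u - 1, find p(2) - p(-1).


p(2) = 23
p(-1) = -1
p(2) - p(-1) = 23 + 1 = 24


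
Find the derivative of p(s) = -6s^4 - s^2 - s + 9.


Apply the power rule term by term:
  d/ds(-6s^4) = -24s^3
  d/ds(-s^2) = -2s
  d/ds(-s) = -1
  d/ds(9) = 0
p'(s) = -24s^3 - 2s - 1


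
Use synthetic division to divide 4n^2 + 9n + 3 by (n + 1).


Synthetic division with c = -1. Coefficients: 4, 9, 3
Bring down 4.
  4 * -1 = -4; -4 + 9 = 5
  5 * -1 = -5; -5 + 3 = -2
Quotient: 4n + 5, Remainder: -2


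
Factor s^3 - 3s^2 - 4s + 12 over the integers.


Try integer roots (divisors of 12). s=2: p(2)=0.
Divide out (s - 2): quotient is s^2 - s - 6.
Factor the quadratic: (s + 2)(s - 3)
Result: (s - 2)(s + 2)(s - 3)


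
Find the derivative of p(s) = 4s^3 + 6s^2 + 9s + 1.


Apply the power rule term by term:
  d/ds(4s^3) = 12s^2
  d/ds(6s^2) = 12s
  d/ds(9s) = 9
  d/ds(1) = 0
p'(s) = 12s^2 + 12s + 9


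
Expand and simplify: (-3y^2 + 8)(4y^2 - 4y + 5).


Distribute each term of the first polynomial:
  (-3y^2)(4y^2 - 4y + 5) = -12y^4 + 12y^3 - 15y^2
  (8)(4y^2 - 4y + 5) = 32y^2 - 32y + 40
Sum: -12y^4 + 12y^3 + 17y^2 - 32y + 40


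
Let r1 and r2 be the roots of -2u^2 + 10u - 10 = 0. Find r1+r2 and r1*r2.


For au^2+bu+c=0: sum = -b/a, product = c/a.
a=-2, b=10, c=-10
Sum = -(10)/-2 = 5
Product = (-10)/-2 = 5


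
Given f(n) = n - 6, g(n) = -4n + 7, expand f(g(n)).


Substitute g(n) into f:
f(g(n)) = 1*(-4n + 7) + (-6)
Expand and combine: -4n + 1


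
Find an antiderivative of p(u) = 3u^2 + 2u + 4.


Reverse power rule on each term:
  ∫ 3u^2 du = u^3
  ∫ 2u du = u^2
  ∫ 4 du = 4u
F(u) = u^3 + u^2 + 4u + C


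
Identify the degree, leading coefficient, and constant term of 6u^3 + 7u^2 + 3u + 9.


Highest power of u is 3, with coefficient 6. Constant term is 9.
Degree = 3, leading coefficient = 6, constant term = 9


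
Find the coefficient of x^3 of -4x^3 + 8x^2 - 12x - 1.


Read off the coefficient of x^3: -4


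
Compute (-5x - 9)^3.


Expand (-5x - 9)^3 by repeated multiplication:
  (-5x - 9)^2 = 25x^2 + 90x + 81
= -125x^3 - 675x^2 - 1215x - 729


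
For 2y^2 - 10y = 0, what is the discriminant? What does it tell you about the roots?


D = b^2 - 4ac = (-10)^2 - 4(2)(0) = 100 = 100
Since D > 0: two distinct rational roots


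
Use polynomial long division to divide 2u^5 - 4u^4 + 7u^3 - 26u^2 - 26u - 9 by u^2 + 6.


(2u^5 - 4u^4 + 7u^3 - 26u^2 - 26u - 9) / (u^2 + 6)
Step 1: 2u^3 * (u^2 + 6) = 2u^5 + 12u^3; subtract.
Step 2: -4u^2 * (u^2 + 6) = -4u^4 - 24u^2; subtract.
Step 3: -5u * (u^2 + 6) = -5u^3 - 30u; subtract.
Step 4: -2 * (u^2 + 6) = -2u^2 - 12; subtract.
Quotient: 2u^3 - 4u^2 - 5u - 2, Remainder: 4u + 3


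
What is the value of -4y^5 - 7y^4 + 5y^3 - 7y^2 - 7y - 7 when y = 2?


Using direct substitution:
  -4 * (2)^5 = -128
  -7 * (2)^4 = -112
  5 * (2)^3 = 40
  -7 * (2)^2 = -28
  -7 * (2)^1 = -14
  constant: -7
Sum = -128 - 112 + 40 - 28 - 14 - 7 = -249


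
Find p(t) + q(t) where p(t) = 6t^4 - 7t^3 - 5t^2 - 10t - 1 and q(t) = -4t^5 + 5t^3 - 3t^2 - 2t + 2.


Align terms by degree and add:
  6t^4 - 7t^3 - 5t^2 - 10t - 1
  -4t^5 + 5t^3 - 3t^2 - 2t + 2
= -4t^5 + 6t^4 - 2t^3 - 8t^2 - 12t + 1


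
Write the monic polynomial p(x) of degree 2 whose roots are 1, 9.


p(x) = (x - 1)(x - 9)
Expand: x^2 - 10x + 9


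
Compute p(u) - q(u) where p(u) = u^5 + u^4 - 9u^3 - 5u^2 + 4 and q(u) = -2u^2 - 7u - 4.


Distribute the minus sign:
  (u^5 + u^4 - 9u^3 - 5u^2 + 4)
- (-2u^2 - 7u - 4)
Negate second polynomial: 2u^2 + 7u + 4
Add: u^5 + u^4 - 9u^3 - 3u^2 + 7u + 8


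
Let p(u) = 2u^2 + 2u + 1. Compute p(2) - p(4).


p(2) = 13
p(4) = 41
p(2) - p(4) = 13 - 41 = -28


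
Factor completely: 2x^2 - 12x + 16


Roots satisfy r1 + r2 = -b/a = 6 and r1*r2 = c/a = 8.
So r1 = 4, r2 = 2.
2x^2 - 12x + 16 = 2(x - r1)(x - r2) = 2(x - 4)(x - 2)


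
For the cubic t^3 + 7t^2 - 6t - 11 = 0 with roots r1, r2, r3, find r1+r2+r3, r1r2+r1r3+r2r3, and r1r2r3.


Monic cubic t^3+bt^2+ct+d=0: sum=-b, pairwise sum=c, product=-d.
b=7, c=-6, d=-11
r1+r2+r3 = -7
r1r2+r1r3+r2r3 = -6
r1r2r3 = 11


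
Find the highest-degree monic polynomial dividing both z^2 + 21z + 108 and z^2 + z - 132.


Factor each:
  z^2 + 21z + 108 = (z + 12)(z + 9)
  z^2 + z - 132 = (z + 12)(z - 11)
Common monic factor: z + 12


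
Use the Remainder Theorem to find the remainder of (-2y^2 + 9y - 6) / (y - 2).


By the Remainder Theorem, the remainder equals p(2):
  -2*(2)^2 = -8
  9*(2)^1 = 18
  constant: -6
Sum: -8 + 18 - 6 = 4


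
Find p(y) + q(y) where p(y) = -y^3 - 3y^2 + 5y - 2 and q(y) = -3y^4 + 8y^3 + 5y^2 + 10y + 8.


Align terms by degree and add:
  -y^3 - 3y^2 + 5y - 2
  -3y^4 + 8y^3 + 5y^2 + 10y + 8
= -3y^4 + 7y^3 + 2y^2 + 15y + 6


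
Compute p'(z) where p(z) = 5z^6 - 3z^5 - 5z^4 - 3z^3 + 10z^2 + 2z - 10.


Apply the power rule term by term:
  d/dz(5z^6) = 30z^5
  d/dz(-3z^5) = -15z^4
  d/dz(-5z^4) = -20z^3
  d/dz(-3z^3) = -9z^2
  d/dz(10z^2) = 20z
  d/dz(2z) = 2
  d/dz(-10) = 0
p'(z) = 30z^5 - 15z^4 - 20z^3 - 9z^2 + 20z + 2


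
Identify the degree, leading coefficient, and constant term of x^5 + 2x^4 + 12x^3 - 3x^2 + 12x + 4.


Highest power of x is 5, with coefficient 1. Constant term is 4.
Degree = 5, leading coefficient = 1, constant term = 4


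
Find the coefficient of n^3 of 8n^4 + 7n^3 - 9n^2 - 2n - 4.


Read off the coefficient of n^3: 7


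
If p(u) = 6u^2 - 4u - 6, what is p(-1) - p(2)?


p(-1) = 4
p(2) = 10
p(-1) - p(2) = 4 - 10 = -6


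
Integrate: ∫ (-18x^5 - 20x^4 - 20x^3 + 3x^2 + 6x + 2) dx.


Reverse power rule on each term:
  ∫ -18x^5 dx = -3x^6
  ∫ -20x^4 dx = -4x^5
  ∫ -20x^3 dx = -5x^4
  ∫ 3x^2 dx = x^3
  ∫ 6x dx = 3x^2
  ∫ 2 dx = 2x
F(x) = -3x^6 - 4x^5 - 5x^4 + x^3 + 3x^2 + 2x + C


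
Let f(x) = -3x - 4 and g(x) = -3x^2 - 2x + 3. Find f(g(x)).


Substitute g(x) into f:
f(g(x)) = -3*(-3x^2 - 2x + 3) + (-4)
Expand and combine: 9x^2 + 6x - 13


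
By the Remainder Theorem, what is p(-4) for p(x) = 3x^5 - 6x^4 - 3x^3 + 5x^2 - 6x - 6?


By the Remainder Theorem, the remainder equals p(-4):
  3*(-4)^5 = -3072
  -6*(-4)^4 = -1536
  -3*(-4)^3 = 192
  5*(-4)^2 = 80
  -6*(-4)^1 = 24
  constant: -6
Sum: -3072 - 1536 + 192 + 80 + 24 - 6 = -4318


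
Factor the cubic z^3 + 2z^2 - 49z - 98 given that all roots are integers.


Try integer roots (divisors of -98). z=-7: p(-7)=0.
Divide out (z + 7): quotient is z^2 - 5z - 14.
Factor the quadratic: (z - 7)(z + 2)
Result: (z + 7)(z - 7)(z + 2)


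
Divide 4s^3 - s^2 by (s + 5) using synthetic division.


Synthetic division with c = -5. Coefficients: 4, -1, 0, 0
Bring down 4.
  4 * -5 = -20; -20 - 1 = -21
  -21 * -5 = 105; 105 + 0 = 105
  105 * -5 = -525; -525 + 0 = -525
Quotient: 4s^2 - 21s + 105, Remainder: -525


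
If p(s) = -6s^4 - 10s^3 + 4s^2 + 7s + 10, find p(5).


Using direct substitution:
  -6 * (5)^4 = -3750
  -10 * (5)^3 = -1250
  4 * (5)^2 = 100
  7 * (5)^1 = 35
  constant: 10
Sum = -3750 - 1250 + 100 + 35 + 10 = -4855


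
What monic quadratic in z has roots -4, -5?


p(z) = (z + 4)(z + 5)
Expand: z^2 + 9z + 20


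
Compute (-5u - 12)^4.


Expand (-5u - 12)^4 by repeated multiplication:
  (-5u - 12)^2 = 25u^2 + 120u + 144
  (-5u - 12)^3 = -125u^3 - 900u^2 - 2160u - 1728
= 625u^4 + 6000u^3 + 21600u^2 + 34560u + 20736


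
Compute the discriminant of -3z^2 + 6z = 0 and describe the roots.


D = b^2 - 4ac = (6)^2 - 4(-3)(0) = 36 = 36
Since D > 0: two distinct rational roots


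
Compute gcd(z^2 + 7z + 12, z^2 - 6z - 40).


Factor each:
  z^2 + 7z + 12 = (z + 4)(z + 3)
  z^2 - 6z - 40 = (z + 4)(z - 10)
Common monic factor: z + 4


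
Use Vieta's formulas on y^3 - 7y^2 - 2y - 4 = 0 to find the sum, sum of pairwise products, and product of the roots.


Monic cubic y^3+by^2+cy+d=0: sum=-b, pairwise sum=c, product=-d.
b=-7, c=-2, d=-4
r1+r2+r3 = 7
r1r2+r1r3+r2r3 = -2
r1r2r3 = 4


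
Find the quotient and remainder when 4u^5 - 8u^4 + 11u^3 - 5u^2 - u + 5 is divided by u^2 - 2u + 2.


(4u^5 - 8u^4 + 11u^3 - 5u^2 - u + 5) / (u^2 - 2u + 2)
Step 1: 4u^3 * (u^2 - 2u + 2) = 4u^5 - 8u^4 + 8u^3; subtract.
Step 2: 0 * (u^2 - 2u + 2) = 0; subtract.
Step 3: 3u * (u^2 - 2u + 2) = 3u^3 - 6u^2 + 6u; subtract.
Step 4: 1 * (u^2 - 2u + 2) = u^2 - 2u + 2; subtract.
Quotient: 4u^3 + 3u + 1, Remainder: -5u + 3


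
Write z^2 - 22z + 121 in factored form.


Roots satisfy r1 + r2 = -b/a = 22 and r1*r2 = c/a = 121.
So r1 = 11, r2 = 11.
z^2 - 22z + 121 = (z - r1)(z - r2) = (z - 11)(z - 11)


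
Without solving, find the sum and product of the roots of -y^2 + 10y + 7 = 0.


For ay^2+by+c=0: sum = -b/a, product = c/a.
a=-1, b=10, c=7
Sum = -(10)/-1 = 10
Product = (7)/-1 = -7


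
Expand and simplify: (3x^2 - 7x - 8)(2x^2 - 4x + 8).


Distribute each term of the first polynomial:
  (3x^2)(2x^2 - 4x + 8) = 6x^4 - 12x^3 + 24x^2
  (-7x)(2x^2 - 4x + 8) = -14x^3 + 28x^2 - 56x
  (-8)(2x^2 - 4x + 8) = -16x^2 + 32x - 64
Sum: 6x^4 - 26x^3 + 36x^2 - 24x - 64
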